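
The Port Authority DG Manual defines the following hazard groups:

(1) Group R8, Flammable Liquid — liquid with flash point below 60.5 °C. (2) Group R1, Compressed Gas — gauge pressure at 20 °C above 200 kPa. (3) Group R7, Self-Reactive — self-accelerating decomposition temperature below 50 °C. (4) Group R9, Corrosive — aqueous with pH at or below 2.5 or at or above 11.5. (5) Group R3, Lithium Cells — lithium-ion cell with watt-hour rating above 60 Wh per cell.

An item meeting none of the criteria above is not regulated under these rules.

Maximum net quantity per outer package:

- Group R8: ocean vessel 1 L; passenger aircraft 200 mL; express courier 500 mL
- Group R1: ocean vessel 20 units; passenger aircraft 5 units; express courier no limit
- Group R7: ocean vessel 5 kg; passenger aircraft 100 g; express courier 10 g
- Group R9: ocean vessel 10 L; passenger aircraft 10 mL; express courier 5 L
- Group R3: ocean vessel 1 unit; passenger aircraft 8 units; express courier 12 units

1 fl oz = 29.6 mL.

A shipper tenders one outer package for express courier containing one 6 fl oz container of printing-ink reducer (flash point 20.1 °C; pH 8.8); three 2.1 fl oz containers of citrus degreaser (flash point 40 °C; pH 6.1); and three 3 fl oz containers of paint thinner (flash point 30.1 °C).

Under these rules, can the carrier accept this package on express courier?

No

Printing-ink reducer: flash point 20.1 °C < 60.5 °C → Group R8 (Flammable Liquid).
Citrus degreaser: flash point 40 °C < 60.5 °C → Group R8 (Flammable Liquid).
Flash point 30.1 °C meets the Group R8 criterion (Flammable Liquid), so the paint thinner is Group R8.
Group R8 net quantity: (one 6 fl oz container = 177.6 mL) + (three 2.1 fl oz containers = 186.48 mL) + (three 3 fl oz containers = 266.4 mL) = 630.48 mL.
630.48 mL exceeds the express courier limit of 500 mL for Group R8.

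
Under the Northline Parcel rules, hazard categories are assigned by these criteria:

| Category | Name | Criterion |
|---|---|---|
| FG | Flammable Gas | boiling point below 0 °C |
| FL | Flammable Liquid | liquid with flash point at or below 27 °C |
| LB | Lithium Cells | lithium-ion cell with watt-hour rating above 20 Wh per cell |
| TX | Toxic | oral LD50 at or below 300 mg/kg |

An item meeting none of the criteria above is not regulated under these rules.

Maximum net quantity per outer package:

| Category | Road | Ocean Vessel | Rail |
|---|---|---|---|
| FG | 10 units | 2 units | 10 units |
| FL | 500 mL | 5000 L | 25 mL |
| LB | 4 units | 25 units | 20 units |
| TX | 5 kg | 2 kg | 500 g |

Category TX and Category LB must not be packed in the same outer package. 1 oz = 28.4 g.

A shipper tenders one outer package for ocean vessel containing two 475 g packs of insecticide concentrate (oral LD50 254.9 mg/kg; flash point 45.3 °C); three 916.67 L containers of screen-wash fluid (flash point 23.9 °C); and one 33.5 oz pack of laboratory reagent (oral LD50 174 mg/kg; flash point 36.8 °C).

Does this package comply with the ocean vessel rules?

Yes

With oral LD50 254.9 mg/kg (≤ 300 mg/kg), the insecticide concentrate falls in Category TX.
Screen-wash fluid: flash point 23.9 °C ≤ 27 °C → Category FL (Flammable Liquid).
The laboratory reagent has oral LD50 174 mg/kg, which is ≤ 300 mg/kg, so it is Category TX (Toxic).
Category TX net quantity: (two 475 g packs = 950 g) + (one 33.5 oz pack = 951.4 g) = 1901.4 g.
1901.4 g is within the ocean vessel limit of 2 kg for Category TX.
Category FL quantity: three 916.67 L containers = 2750.01 L.
2750.01 L is within the ocean vessel limit of 5000 L for Category FL.
The segregation rule (Category TX with Category LB) does not apply to Category TX with Category FL.
Every hazard category is within its ocean vessel limit and no segregation rule is violated.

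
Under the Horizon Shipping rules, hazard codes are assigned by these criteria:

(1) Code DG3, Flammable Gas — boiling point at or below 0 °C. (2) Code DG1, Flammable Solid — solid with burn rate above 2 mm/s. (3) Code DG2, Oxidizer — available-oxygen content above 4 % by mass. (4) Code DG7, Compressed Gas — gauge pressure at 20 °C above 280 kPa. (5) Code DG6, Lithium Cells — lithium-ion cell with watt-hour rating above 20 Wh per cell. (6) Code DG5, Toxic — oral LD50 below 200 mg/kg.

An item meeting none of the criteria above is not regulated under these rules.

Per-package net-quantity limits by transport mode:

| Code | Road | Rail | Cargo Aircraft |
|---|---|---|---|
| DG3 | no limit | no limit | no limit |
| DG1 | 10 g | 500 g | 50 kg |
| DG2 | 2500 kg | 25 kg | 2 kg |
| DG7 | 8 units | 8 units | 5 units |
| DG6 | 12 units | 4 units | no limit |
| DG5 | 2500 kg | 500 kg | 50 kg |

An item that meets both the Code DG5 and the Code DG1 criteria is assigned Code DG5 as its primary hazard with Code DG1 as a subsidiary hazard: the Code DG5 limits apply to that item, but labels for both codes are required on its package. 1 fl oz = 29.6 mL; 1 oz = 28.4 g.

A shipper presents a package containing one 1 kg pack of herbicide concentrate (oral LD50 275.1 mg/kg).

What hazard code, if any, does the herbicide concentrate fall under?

Not regulated

oral LD50 275.1 mg/kg is not below 200 mg/kg, so Code DG5 does not apply.
No criterion is met, so the item is not regulated.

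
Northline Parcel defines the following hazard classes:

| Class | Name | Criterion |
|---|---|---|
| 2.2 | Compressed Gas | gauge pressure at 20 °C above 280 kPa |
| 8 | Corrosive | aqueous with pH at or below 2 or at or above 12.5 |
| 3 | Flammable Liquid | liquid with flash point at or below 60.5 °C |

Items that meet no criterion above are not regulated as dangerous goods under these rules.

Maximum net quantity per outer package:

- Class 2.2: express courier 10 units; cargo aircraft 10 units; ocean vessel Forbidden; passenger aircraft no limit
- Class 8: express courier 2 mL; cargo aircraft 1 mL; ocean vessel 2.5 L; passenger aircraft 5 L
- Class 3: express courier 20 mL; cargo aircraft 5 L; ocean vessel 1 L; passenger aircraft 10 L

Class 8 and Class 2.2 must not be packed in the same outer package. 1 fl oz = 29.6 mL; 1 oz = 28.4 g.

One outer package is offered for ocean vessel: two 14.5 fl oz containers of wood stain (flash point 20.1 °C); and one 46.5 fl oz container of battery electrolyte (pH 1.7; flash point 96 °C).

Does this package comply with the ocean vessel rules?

With flash point 20.1 °C (≤ 60.5 °C), the wood stain falls in Class 3.
Battery electrolyte: pH 1.7 ≤ 2 → Class 8 (Corrosive).
Class 8 quantity: one 46.5 fl oz container = 1376.4 mL.
That is within the Class 8 ocean vessel limit of 2.5 L.
Class 3 quantity: two 14.5 fl oz containers = 858.4 mL.
858.4 mL ≤ 1 L (ocean vessel limit, Class 3) — within limit.
The segregation rule (Class 8 with Class 2.2) does not apply to Class 8 with Class 3.
Every hazard class is within its ocean vessel limit and no segregation rule is violated.

Yes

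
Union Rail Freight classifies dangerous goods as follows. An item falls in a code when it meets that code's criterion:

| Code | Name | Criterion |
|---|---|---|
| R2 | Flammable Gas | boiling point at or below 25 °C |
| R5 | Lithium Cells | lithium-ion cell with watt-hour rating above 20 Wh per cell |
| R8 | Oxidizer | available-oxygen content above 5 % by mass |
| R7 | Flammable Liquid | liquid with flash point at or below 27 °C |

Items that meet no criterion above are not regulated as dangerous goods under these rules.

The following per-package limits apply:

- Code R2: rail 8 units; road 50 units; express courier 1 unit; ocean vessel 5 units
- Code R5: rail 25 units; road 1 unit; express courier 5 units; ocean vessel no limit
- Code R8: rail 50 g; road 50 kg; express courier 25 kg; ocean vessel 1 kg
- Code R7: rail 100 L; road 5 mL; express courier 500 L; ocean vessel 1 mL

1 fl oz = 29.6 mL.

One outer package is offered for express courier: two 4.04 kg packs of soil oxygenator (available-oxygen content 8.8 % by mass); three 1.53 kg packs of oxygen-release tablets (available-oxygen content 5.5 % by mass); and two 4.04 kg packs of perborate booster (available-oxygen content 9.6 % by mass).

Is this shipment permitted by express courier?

With available-oxygen content 8.8 % by mass (> 5 % by mass), the soil oxygenator falls in Code R8.
With available-oxygen content 5.5 % by mass (> 5 % by mass), the oxygen-release tablets fall in Code R8.
With available-oxygen content 9.6 % by mass (> 5 % by mass), the perborate booster falls in Code R8.
Total Code R8: (two 4.04 kg packs = 8.08 kg) + (three 1.53 kg packs = 4.59 kg) + (two 4.04 kg packs = 8.08 kg) = 20.75 kg.
20.75 kg is within the express courier limit of 25 kg for Code R8.

Yes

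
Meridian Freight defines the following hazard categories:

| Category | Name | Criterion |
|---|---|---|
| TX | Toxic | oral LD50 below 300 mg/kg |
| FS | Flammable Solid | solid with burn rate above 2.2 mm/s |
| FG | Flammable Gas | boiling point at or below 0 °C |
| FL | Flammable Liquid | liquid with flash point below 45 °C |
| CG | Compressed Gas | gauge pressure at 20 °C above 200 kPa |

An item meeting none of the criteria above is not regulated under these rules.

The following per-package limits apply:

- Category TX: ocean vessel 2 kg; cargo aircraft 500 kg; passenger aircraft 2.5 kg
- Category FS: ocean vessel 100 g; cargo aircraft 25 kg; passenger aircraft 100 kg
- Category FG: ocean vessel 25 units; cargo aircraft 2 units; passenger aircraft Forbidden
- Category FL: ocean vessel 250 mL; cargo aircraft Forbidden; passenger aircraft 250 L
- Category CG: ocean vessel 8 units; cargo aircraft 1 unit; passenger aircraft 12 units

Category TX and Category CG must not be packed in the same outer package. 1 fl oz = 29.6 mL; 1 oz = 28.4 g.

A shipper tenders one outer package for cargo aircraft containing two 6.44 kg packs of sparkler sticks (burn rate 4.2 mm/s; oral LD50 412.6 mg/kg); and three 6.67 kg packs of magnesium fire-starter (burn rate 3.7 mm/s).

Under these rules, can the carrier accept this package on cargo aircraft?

Burn rate 4.2 mm/s meets the Category FS criterion (Flammable Solid), so the sparkler sticks are Category FS.
The magnesium fire-starter has burn rate 3.7 mm/s, which is > 2.2 mm/s, so it is Category FS (Flammable Solid).
Total Category FS: (two 6.44 kg packs = 12.88 kg) + (three 6.67 kg packs = 20.01 kg) = 32.89 kg.
That exceeds the Category FS cargo aircraft limit of 25 kg.

No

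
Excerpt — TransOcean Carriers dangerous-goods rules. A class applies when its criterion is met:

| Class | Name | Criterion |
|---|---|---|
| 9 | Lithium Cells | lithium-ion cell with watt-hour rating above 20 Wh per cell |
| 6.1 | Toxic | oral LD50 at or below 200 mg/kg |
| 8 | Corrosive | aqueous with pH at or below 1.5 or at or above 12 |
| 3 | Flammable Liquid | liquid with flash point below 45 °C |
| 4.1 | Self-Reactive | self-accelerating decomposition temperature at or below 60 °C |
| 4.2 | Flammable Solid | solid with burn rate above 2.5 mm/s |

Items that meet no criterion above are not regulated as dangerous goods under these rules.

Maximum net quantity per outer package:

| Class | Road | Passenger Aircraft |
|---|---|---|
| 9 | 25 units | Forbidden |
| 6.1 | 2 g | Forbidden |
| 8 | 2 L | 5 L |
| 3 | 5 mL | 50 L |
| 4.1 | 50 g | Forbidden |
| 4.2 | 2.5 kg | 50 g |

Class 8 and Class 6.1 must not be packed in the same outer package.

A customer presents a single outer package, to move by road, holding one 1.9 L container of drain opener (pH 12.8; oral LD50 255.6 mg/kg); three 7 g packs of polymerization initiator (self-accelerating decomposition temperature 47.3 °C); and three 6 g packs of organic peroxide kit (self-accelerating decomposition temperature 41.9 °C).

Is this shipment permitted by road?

Yes

The drain opener has pH 12.8, which is ≥ 12, so it is Class 8 (Corrosive).
Self-accelerating decomposition temperature 47.3 °C meets the Class 4.1 criterion (Self-Reactive), so the polymerization initiator is Class 4.1.
Self-accelerating decomposition temperature 41.9 °C meets the Class 4.1 criterion (Self-Reactive), so the organic peroxide kit is Class 4.1.
Total Class 4.1: (three 7 g packs = 21 g) + (three 6 g packs = 18 g) = 39 g.
That is within the Class 4.1 road limit of 50 g.
Class 8 quantity: 1.9 L.
1.9 L ≤ 2 L (road limit, Class 8) — within limit.
The segregation rule (Class 8 with Class 6.1) does not apply to Class 4.1 with Class 8.
Every hazard class is within its road limit and no segregation rule is violated.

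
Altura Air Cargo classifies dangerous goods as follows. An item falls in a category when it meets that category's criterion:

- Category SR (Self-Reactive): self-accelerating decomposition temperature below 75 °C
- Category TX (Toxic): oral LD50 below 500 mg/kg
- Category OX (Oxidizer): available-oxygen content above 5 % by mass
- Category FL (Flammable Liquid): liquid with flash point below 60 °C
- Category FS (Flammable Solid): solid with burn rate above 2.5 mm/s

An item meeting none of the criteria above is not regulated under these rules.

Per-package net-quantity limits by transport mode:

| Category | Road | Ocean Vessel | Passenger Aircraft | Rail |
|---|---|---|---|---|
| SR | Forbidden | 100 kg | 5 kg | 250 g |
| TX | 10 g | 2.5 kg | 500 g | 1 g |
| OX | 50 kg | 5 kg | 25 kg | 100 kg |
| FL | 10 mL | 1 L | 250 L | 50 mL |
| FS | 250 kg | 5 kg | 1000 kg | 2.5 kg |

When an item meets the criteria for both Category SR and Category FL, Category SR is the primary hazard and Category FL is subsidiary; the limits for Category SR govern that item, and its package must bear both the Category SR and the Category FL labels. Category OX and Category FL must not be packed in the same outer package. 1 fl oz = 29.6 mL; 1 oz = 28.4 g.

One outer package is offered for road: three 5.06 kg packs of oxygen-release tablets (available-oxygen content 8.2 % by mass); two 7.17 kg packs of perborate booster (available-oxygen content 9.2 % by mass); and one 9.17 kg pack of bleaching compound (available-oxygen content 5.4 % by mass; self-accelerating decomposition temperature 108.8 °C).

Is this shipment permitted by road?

Available-oxygen content 8.2 % by mass meets the Category OX criterion (Oxidizer), so the oxygen-release tablets are Category OX.
The perborate booster has available-oxygen content 9.2 % by mass, which is > 5 % by mass, so it is Category OX (Oxidizer).
With available-oxygen content 5.4 % by mass (> 5 % by mass), the bleaching compound falls in Category OX.
Category OX net quantity: (three 5.06 kg packs = 15.18 kg) + (two 7.17 kg packs = 14.34 kg) + 9.17 kg = 38.69 kg.
That is within the Category OX road limit of 50 kg.

Yes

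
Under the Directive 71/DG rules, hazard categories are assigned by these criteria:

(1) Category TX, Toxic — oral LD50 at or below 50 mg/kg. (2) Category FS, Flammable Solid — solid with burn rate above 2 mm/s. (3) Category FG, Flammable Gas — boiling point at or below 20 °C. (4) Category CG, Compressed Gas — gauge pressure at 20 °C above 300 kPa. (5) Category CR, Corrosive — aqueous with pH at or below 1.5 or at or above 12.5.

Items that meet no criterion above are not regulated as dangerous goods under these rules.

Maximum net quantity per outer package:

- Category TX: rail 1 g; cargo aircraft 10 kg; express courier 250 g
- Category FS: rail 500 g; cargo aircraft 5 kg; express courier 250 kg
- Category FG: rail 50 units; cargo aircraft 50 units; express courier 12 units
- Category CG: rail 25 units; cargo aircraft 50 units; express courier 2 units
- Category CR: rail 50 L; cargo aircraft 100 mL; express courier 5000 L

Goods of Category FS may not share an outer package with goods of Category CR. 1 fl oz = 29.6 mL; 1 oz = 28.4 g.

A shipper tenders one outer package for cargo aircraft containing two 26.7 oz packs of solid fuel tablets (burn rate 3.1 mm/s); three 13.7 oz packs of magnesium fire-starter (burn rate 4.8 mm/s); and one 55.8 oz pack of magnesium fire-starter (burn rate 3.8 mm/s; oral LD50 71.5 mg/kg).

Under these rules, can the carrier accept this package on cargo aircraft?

Yes

With burn rate 3.1 mm/s (> 2 mm/s), the solid fuel tablets fall in Category FS.
Magnesium fire-starter: burn rate 4.8 mm/s > 2 mm/s → Category FS (Flammable Solid).
With burn rate 3.8 mm/s (> 2 mm/s), the magnesium fire-starter falls in Category FS.
Total Category FS: (two 26.7 oz packs = 1516.56 g) + (three 13.7 oz packs = 1167.24 g) + (one 55.8 oz pack = 1584.72 g) = 4268.52 g.
4268.52 g ≤ 5 kg (cargo aircraft limit, Category FS) — within limit.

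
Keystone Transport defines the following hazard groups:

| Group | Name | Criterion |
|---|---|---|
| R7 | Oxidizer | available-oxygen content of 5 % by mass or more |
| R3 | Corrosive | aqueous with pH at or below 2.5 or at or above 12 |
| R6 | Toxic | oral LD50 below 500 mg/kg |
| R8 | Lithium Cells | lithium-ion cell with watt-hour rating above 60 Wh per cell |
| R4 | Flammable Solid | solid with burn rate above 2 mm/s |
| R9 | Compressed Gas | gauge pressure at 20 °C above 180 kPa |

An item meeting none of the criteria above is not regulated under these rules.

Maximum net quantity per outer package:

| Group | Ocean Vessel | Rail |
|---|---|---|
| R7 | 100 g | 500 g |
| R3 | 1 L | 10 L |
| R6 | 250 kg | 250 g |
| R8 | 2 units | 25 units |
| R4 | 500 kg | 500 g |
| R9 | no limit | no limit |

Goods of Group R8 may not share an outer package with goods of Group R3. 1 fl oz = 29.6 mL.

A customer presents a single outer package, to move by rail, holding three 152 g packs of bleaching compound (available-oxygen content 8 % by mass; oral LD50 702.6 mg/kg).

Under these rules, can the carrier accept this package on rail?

Yes

Available-oxygen content 8 % by mass meets the Group R7 criterion (Oxidizer), so the bleaching compound is Group R7.
Group R7 quantity: three 152 g packs = 456 g.
That is within the Group R7 rail limit of 500 g.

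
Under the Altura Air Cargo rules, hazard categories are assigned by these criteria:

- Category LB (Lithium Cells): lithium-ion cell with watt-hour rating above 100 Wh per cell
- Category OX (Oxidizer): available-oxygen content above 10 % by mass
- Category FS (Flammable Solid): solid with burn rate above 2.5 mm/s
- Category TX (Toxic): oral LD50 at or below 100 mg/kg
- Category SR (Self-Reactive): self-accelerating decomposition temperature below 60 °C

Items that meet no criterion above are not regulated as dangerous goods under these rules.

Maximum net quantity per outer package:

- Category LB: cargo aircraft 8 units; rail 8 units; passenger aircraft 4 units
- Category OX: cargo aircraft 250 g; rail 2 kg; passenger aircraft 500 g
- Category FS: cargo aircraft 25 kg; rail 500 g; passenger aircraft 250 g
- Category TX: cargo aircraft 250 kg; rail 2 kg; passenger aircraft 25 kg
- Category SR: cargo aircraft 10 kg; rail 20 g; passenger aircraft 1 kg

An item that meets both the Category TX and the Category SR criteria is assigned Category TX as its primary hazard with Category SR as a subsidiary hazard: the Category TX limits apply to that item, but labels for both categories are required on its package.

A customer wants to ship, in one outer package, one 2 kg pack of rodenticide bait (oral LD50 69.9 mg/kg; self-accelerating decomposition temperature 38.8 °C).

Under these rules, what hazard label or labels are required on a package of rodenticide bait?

Rodenticide bait: oral LD50 69.9 mg/kg ≤ 100 mg/kg → Category TX (Toxic).
Self-accelerating decomposition temperature 38.8 °C meets the Category SR criterion (Self-Reactive), so the rodenticide bait is Category SR.
By the precedence rule Category TX is primary and Category SR is subsidiary, and that rule requires both labels on the package.

Category SR and TX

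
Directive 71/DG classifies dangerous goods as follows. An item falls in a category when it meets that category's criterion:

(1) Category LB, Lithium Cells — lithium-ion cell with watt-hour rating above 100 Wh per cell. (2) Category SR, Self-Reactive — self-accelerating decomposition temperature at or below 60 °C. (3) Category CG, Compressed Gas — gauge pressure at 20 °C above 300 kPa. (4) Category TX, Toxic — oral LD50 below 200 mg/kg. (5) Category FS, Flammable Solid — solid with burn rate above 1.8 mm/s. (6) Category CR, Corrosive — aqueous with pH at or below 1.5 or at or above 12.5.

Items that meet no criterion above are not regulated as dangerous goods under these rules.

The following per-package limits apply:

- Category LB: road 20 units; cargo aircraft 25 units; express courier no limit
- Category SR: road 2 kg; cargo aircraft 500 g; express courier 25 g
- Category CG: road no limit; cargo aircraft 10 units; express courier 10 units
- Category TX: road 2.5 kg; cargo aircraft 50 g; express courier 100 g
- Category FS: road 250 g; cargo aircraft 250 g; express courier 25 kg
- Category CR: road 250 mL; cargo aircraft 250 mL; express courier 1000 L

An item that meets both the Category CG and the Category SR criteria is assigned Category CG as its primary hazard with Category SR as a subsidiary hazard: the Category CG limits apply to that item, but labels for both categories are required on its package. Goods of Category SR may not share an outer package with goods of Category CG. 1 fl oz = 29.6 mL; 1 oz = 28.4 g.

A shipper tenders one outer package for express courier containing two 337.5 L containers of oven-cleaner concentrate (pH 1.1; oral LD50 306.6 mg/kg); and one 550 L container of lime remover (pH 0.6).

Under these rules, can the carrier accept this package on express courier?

No

Oven-cleaner concentrate: pH 1.1 ≤ 1.5 → Category CR (Corrosive).
The lime remover has pH 0.6, which is ≤ 1.5, so it is Category CR (Corrosive).
Category CR net quantity: (two 337.5 L containers = 675 L) + 550 L = 1225 L.
1225 L > 1000 L (express courier limit, Category CR) — over the limit.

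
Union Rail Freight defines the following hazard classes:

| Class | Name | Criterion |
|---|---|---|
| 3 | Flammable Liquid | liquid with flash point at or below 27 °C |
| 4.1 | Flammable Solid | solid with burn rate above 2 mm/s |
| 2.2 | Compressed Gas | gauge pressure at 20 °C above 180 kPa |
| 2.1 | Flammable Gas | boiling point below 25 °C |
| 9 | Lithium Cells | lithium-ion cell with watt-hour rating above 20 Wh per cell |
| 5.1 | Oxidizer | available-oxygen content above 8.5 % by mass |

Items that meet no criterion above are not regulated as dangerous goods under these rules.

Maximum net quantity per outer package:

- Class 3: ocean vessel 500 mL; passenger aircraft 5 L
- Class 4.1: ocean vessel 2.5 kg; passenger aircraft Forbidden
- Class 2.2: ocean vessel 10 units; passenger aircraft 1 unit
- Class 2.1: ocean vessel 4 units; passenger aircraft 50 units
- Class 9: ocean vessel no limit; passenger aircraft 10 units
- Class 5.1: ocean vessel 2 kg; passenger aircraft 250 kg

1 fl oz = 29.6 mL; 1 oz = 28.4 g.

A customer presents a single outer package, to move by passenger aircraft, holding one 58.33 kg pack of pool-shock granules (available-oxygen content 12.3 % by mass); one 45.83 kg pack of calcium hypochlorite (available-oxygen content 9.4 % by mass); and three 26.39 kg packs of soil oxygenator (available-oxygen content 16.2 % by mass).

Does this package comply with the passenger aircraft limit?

Yes

The pool-shock granules have available-oxygen content 12.3 % by mass, which is > 8.5 % by mass, so they are Class 5.1 (Oxidizer).
With available-oxygen content 9.4 % by mass (> 8.5 % by mass), the calcium hypochlorite falls in Class 5.1.
Soil oxygenator: available-oxygen content 16.2 % by mass > 8.5 % by mass → Class 5.1 (Oxidizer).
Class 5.1 net quantity: 58.33 kg + 45.83 kg + (three 26.39 kg packs = 79.17 kg) = 183.33 kg.
183.33 kg is within the passenger aircraft limit of 250 kg for Class 5.1.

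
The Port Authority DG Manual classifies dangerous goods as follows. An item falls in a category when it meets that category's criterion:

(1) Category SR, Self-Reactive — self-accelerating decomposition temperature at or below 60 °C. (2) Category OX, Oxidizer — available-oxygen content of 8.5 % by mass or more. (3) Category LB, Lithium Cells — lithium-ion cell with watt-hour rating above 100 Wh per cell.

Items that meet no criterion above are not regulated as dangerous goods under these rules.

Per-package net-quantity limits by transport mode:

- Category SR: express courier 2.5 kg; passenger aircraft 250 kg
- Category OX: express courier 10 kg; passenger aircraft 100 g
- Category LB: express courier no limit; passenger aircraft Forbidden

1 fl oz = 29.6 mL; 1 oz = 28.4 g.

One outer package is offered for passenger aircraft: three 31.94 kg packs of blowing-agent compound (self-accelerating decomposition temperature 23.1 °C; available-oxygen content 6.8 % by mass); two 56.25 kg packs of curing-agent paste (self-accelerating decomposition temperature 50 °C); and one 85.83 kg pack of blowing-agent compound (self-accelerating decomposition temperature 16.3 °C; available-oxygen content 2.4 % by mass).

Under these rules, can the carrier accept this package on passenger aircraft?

With self-accelerating decomposition temperature 23.1 °C (≤ 60 °C), the blowing-agent compound falls in Category SR.
Curing-agent paste: self-accelerating decomposition temperature 50 °C ≤ 60 °C → Category SR (Self-Reactive).
Self-accelerating decomposition temperature 16.3 °C meets the Category SR criterion (Self-Reactive), so the blowing-agent compound is Category SR.
Category SR net quantity: (three 31.94 kg packs = 95.82 kg) + (two 56.25 kg packs = 112.5 kg) + 85.83 kg = 294.15 kg.
That exceeds the Category SR passenger aircraft limit of 250 kg.

No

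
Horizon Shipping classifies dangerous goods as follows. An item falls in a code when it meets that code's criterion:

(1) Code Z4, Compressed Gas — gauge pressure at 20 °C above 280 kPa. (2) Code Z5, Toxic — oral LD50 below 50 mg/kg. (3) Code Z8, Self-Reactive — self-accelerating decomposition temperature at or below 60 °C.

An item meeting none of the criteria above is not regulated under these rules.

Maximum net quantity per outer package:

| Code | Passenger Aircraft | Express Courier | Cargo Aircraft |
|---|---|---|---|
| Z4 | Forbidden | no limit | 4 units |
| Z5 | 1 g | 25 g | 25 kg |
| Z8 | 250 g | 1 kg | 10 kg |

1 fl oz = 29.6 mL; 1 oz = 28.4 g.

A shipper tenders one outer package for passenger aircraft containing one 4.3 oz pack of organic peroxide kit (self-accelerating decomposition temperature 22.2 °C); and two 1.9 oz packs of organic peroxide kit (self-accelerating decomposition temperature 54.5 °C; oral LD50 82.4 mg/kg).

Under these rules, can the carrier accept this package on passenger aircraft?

Organic peroxide kit: self-accelerating decomposition temperature 22.2 °C ≤ 60 °C → Code Z8 (Self-Reactive).
The organic peroxide kit has self-accelerating decomposition temperature 54.5 °C, which is ≤ 60 °C, so it is Code Z8 (Self-Reactive).
Total Code Z8: (one 4.3 oz pack = 122.12 g) + (two 1.9 oz packs = 107.92 g) = 230.04 g.
230.04 g ≤ 250 g (passenger aircraft limit, Code Z8) — within limit.

Yes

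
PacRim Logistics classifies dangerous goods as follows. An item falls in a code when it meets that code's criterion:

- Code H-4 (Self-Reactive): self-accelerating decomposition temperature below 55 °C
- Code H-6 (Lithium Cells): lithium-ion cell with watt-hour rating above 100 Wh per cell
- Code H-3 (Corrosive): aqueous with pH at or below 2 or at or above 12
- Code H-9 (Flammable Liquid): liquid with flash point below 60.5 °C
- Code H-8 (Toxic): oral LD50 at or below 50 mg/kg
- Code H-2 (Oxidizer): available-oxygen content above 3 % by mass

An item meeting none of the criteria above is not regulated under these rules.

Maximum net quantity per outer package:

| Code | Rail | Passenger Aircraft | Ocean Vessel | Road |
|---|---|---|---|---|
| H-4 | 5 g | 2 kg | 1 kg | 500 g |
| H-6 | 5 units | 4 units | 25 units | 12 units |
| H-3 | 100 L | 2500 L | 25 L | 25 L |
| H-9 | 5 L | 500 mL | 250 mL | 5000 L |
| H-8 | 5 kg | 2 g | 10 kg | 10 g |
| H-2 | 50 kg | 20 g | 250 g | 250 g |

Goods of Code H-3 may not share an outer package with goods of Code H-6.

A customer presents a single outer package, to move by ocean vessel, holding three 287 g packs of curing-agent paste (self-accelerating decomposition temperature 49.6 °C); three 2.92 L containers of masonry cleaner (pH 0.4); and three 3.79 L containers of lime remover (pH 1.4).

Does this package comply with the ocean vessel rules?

With self-accelerating decomposition temperature 49.6 °C (< 55 °C), the curing-agent paste falls in Code H-4.
pH 0.4 meets the Code H-3 criterion (Corrosive), so the masonry cleaner is Code H-3.
With pH 1.4 (≤ 2), the lime remover falls in Code H-3.
Total Code H-3: (three 2.92 L containers = 8.76 L) + (three 3.79 L containers = 11.37 L) = 20.13 L.
That is within the Code H-3 ocean vessel limit of 25 L.
Code H-4 quantity: three 287 g packs = 861 g.
861 g ≤ 1 kg (ocean vessel limit, Code H-4) — within limit.
The segregation rule (Code H-3 with Code H-6) does not apply to Code H-3 with Code H-4.
Every hazard code is within its ocean vessel limit and no segregation rule is violated.

Yes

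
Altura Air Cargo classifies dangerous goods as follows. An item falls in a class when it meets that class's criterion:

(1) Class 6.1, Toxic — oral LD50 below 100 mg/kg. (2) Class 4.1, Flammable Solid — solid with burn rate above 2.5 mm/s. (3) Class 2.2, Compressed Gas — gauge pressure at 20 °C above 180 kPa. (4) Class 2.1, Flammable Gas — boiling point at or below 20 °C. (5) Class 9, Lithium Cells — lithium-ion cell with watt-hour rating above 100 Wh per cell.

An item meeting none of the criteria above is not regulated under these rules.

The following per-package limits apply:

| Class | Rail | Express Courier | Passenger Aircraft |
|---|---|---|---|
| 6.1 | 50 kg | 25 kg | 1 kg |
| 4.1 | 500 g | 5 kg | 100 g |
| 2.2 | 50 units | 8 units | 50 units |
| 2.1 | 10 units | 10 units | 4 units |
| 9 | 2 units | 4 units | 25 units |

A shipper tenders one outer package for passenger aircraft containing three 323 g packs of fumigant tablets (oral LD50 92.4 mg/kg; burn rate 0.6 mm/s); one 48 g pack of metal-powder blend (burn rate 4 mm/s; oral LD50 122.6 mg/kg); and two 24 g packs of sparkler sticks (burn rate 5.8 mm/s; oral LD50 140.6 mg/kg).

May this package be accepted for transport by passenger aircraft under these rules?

Fumigant tablets: oral LD50 92.4 mg/kg < 100 mg/kg → Class 6.1 (Toxic).
With burn rate 4 mm/s (> 2.5 mm/s), the metal-powder blend falls in Class 4.1.
The sparkler sticks have burn rate 5.8 mm/s, which is > 2.5 mm/s, so they are Class 4.1 (Flammable Solid).
Class 6.1 quantity: three 323 g packs = 969 g.
969 g is within the passenger aircraft limit of 1 kg for Class 6.1.
Class 4.1 net quantity: 48 g + (two 24 g packs = 48 g) = 96 g.
That is within the Class 4.1 passenger aircraft limit of 100 g.
Every hazard class is within its passenger aircraft limit and no segregation rule is violated.

Yes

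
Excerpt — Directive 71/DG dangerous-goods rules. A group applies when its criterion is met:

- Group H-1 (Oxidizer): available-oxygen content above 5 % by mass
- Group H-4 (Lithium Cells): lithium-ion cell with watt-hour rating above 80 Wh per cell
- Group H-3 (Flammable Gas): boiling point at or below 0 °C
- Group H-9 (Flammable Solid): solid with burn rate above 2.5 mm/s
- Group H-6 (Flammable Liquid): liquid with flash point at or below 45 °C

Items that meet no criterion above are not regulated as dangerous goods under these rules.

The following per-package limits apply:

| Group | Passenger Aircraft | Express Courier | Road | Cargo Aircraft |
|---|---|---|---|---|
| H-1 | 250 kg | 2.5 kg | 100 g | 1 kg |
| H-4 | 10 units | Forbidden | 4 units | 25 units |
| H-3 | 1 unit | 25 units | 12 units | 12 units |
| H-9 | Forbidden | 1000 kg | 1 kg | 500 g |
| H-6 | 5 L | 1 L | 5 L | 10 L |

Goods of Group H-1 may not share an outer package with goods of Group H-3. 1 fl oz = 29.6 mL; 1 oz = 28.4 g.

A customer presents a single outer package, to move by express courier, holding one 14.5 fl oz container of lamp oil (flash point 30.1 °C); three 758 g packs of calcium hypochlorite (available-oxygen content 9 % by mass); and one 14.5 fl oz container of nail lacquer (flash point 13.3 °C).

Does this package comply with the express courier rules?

Flash point 30.1 °C meets the Group H-6 criterion (Flammable Liquid), so the lamp oil is Group H-6.
Calcium hypochlorite: available-oxygen content 9 % by mass > 5 % by mass → Group H-1 (Oxidizer).
Nail lacquer: flash point 13.3 °C ≤ 45 °C → Group H-6 (Flammable Liquid).
Group H-6 net quantity: (one 14.5 fl oz container = 429.2 mL) + (one 14.5 fl oz container = 429.2 mL) = 858.4 mL.
That is within the Group H-6 express courier limit of 1 L.
Group H-1 quantity: three 758 g packs = 2.274 kg.
2.274 kg is within the express courier limit of 2.5 kg for Group H-1.
The segregation rule (Group H-1 with Group H-3) does not apply to Group H-6 with Group H-1.
Every hazard group is within its express courier limit and no segregation rule is violated.

Yes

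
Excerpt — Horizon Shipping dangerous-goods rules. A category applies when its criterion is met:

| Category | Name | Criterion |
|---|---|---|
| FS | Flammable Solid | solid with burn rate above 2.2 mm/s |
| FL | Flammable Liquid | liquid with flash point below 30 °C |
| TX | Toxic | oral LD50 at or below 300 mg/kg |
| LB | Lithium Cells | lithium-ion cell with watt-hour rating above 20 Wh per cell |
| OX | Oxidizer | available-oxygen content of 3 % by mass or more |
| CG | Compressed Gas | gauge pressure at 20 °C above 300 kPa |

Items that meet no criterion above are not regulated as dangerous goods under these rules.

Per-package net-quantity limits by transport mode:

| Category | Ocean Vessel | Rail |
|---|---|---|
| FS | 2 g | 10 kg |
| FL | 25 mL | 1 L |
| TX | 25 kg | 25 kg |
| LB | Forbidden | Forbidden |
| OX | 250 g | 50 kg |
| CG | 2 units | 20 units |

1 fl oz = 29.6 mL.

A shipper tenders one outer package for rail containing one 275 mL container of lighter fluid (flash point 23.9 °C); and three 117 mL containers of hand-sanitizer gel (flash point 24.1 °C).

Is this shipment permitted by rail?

The lighter fluid has flash point 23.9 °C, which is < 30 °C, so it is Category FL (Flammable Liquid).
Hand-sanitizer gel: flash point 24.1 °C < 30 °C → Category FL (Flammable Liquid).
Category FL net quantity: 275 mL + (three 117 mL containers = 351 mL) = 626 mL.
626 mL is within the rail limit of 1 L for Category FL.

Yes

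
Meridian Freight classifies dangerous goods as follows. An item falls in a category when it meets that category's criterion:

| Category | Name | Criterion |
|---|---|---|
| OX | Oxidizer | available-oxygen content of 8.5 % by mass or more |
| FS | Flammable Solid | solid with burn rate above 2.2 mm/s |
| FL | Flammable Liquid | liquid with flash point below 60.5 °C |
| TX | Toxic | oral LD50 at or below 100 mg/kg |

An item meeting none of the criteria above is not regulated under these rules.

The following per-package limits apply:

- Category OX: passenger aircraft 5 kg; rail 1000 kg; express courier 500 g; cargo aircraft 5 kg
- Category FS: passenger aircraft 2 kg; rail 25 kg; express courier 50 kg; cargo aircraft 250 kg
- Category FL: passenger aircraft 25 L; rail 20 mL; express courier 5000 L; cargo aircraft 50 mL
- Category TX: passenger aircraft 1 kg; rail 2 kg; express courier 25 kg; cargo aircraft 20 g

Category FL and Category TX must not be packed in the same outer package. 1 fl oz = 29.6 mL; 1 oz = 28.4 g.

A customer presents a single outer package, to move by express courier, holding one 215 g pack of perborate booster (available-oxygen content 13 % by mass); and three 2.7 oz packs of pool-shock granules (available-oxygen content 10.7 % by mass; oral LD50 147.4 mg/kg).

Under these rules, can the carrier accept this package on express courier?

Perborate booster: available-oxygen content 13 % by mass ≥ 8.5 % by mass → Category OX (Oxidizer).
The pool-shock granules have available-oxygen content 10.7 % by mass, which is ≥ 8.5 % by mass, so they are Category OX (Oxidizer).
Total Category OX: 215 g + (three 2.7 oz packs = 230.04 g) = 445.04 g.
445.04 g ≤ 500 g (express courier limit, Category OX) — within limit.

Yes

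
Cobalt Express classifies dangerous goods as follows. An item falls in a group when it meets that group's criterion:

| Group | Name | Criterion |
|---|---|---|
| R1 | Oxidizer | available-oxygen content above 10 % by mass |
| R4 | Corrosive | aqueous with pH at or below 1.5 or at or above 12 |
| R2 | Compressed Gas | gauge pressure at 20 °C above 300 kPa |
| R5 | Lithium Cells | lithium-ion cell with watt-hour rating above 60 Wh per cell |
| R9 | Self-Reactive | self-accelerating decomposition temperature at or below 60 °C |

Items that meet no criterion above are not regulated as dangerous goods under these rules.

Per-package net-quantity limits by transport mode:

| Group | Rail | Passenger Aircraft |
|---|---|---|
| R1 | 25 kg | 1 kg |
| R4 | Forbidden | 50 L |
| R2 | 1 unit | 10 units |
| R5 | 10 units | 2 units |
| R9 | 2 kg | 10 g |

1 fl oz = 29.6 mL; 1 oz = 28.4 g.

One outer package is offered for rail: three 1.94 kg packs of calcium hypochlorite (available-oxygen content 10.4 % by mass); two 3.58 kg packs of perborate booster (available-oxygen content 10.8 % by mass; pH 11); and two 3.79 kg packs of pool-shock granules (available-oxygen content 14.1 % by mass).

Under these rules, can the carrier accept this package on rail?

With available-oxygen content 10.4 % by mass (> 10 % by mass), the calcium hypochlorite falls in Group R1.
Available-oxygen content 10.8 % by mass meets the Group R1 criterion (Oxidizer), so the perborate booster is Group R1.
With available-oxygen content 14.1 % by mass (> 10 % by mass), the pool-shock granules fall in Group R1.
Group R1 net quantity: (three 1.94 kg packs = 5.82 kg) + (two 3.58 kg packs = 7.16 kg) + (two 3.79 kg packs = 7.58 kg) = 20.56 kg.
20.56 kg ≤ 25 kg (rail limit, Group R1) — within limit.

Yes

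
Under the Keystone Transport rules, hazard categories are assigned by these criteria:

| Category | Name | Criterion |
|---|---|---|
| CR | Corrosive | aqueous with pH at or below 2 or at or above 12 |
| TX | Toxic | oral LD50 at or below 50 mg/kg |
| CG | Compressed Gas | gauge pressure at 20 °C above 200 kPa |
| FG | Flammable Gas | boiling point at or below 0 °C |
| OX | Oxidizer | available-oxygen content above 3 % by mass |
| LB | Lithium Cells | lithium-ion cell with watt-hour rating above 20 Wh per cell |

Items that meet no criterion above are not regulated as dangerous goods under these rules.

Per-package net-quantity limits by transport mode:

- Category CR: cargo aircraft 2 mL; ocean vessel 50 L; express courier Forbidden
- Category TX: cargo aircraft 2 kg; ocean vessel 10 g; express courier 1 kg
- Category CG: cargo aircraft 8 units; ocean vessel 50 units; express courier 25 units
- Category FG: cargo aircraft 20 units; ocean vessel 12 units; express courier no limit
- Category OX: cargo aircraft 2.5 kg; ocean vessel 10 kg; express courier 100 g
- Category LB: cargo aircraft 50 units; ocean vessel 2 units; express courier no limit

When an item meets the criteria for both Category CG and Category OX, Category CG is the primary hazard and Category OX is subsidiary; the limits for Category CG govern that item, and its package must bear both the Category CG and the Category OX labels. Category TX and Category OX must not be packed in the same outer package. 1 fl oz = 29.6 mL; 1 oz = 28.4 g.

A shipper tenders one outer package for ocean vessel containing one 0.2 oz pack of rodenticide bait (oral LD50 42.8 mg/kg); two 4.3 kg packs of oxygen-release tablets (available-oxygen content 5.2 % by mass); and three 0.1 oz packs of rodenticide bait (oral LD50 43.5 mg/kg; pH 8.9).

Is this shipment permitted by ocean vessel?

With oral LD50 42.8 mg/kg (≤ 50 mg/kg), the rodenticide bait falls in Category TX.
Available-oxygen content 5.2 % by mass meets the Category OX criterion (Oxidizer), so the oxygen-release tablets are Category OX.
With oral LD50 43.5 mg/kg (≤ 50 mg/kg), the rodenticide bait falls in Category TX.
Total Category TX: (one 0.2 oz pack = 5.68 g) + (three 0.1 oz packs = 8.52 g) = 14.2 g.
14.2 g > 10 g (ocean vessel limit, Category TX) — over the limit.
Category OX quantity: two 4.3 kg packs = 8.6 kg.
That is within the Category OX ocean vessel limit of 10 kg.
Category TX and Category OX may not share an outer package.

No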